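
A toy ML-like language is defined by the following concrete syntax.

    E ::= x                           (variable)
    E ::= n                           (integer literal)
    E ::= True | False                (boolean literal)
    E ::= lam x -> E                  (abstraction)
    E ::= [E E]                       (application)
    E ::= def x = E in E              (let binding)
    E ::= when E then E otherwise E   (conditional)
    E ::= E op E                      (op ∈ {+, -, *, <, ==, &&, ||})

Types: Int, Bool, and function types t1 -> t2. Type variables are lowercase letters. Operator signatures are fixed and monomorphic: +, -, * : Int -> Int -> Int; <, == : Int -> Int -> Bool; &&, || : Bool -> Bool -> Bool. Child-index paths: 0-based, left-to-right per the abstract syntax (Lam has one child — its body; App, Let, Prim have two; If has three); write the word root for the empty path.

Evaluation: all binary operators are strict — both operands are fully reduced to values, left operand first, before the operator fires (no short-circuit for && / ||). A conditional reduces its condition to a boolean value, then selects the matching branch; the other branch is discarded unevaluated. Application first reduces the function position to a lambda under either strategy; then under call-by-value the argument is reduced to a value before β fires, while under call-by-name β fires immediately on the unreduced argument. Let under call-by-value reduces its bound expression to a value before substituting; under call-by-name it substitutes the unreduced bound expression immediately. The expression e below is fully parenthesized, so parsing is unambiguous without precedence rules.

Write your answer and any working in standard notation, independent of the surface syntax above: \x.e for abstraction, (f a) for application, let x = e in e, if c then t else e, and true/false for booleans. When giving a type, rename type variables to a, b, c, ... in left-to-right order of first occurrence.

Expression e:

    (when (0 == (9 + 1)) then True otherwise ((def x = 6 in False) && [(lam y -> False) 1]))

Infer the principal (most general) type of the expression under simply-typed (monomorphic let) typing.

Answer: Bool

Trace:
  unify Int ~ Int
  unify Int ~ Int
  unify Int ~ Int
  unify Int ~ Int
  unify Bool ~ Bool
let x : Int
  unify Bool ~ Bool
\y._ : a -> Bool
  unify a -> Bool ~ Int -> b
  unify a ~ Int
  unify Bool ~ b
_ _ : Bool
  unify Bool ~ Bool
  unify Bool ~ Bool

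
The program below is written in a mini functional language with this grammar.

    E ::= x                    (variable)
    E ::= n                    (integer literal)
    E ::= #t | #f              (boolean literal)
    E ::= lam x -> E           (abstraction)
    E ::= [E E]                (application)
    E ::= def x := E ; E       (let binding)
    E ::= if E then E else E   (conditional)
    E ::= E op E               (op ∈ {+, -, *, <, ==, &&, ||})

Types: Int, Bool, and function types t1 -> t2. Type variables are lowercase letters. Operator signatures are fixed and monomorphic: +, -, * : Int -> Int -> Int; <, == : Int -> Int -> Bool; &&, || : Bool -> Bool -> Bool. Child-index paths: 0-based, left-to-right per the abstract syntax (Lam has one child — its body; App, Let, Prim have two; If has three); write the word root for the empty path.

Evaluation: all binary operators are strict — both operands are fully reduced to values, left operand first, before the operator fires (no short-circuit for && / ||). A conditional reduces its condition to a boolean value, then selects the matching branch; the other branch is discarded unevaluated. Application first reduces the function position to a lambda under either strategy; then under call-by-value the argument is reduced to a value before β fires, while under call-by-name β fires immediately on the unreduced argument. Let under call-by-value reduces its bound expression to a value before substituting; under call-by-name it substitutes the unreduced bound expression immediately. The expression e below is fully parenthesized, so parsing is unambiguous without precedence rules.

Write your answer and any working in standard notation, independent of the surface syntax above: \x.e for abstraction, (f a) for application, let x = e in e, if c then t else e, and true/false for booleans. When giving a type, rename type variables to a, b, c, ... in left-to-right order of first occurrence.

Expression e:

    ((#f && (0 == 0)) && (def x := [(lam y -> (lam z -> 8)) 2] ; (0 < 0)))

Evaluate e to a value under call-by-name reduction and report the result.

Answer: false

Working:
step 0: ((false && (0 == 0)) && (let x = ((\y.(\z.8)) 2) in (0 < 0)))
step 1: [delta@0.1] ((false && true) && (let x = ((\y.(\z.8)) 2) in (0 < 0)))
step 2: [delta@0] (false && (let x = ((\y.(\z.8)) 2) in (0 < 0)))
step 3: [let@1] (false && (0 < 0))
step 4: [delta@1] (false && false)
step 5: [delta@root] false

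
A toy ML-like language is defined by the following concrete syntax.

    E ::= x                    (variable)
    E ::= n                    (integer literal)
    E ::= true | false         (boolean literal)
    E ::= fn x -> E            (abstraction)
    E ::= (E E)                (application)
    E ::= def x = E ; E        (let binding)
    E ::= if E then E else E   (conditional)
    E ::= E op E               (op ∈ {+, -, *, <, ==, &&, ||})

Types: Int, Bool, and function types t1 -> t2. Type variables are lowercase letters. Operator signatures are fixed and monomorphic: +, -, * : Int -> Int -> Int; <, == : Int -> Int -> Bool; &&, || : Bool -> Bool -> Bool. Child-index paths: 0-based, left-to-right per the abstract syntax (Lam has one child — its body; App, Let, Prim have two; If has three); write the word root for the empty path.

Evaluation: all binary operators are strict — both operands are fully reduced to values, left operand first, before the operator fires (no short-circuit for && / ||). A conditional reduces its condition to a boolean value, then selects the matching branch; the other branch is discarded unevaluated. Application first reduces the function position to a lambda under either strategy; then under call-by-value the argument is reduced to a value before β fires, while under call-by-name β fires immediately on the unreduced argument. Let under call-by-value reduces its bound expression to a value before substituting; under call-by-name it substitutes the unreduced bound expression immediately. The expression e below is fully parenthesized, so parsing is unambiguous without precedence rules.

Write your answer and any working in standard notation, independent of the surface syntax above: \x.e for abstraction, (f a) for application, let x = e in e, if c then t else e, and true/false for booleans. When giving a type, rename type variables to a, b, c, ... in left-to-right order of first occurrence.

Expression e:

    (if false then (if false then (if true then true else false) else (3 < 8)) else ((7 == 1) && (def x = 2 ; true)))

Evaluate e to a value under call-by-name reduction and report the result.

Working:
step 0: (if false then (if false then (if true then true else false) else (3 < 8)) else ((7 == 1) && (let x = 2 in true)))
step 1: [if@root] ((7 == 1) && (let x = 2 in true))
step 2: [delta@0] (false && (let x = 2 in true))
step 3: [let@1] (false && true)
step 4: [delta@root] false

Answer: false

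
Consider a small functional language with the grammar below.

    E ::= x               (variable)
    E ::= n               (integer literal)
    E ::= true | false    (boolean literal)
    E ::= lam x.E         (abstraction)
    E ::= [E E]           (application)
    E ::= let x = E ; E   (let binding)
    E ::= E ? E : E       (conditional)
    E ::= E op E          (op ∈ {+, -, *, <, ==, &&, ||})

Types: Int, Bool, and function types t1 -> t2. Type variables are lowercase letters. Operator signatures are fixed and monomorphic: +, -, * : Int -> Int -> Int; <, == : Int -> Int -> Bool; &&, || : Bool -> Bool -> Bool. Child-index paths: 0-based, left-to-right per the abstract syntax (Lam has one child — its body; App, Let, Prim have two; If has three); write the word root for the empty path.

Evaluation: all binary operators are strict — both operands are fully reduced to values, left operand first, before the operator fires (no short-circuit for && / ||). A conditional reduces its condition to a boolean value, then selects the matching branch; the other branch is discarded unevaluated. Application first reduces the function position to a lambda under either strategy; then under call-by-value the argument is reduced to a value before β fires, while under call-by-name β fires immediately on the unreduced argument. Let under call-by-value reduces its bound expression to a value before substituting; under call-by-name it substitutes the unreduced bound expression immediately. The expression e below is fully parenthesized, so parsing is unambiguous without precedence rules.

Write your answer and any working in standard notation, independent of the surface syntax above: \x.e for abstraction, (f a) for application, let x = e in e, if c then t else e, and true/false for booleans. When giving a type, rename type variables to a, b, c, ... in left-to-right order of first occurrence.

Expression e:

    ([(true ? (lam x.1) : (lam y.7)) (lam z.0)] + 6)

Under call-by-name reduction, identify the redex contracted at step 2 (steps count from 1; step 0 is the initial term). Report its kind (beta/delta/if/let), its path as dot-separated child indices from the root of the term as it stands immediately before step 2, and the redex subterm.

Answer: beta at 0 : ((\x.1) (\z.0))

Derivation:
step 0: (((if true then (\x.1) else (\y.7)) (\z.0)) + 6)
step 1: [if@0.0] (((\x.1) (\z.0)) + 6)
step 2: [beta@0] (1 + 6)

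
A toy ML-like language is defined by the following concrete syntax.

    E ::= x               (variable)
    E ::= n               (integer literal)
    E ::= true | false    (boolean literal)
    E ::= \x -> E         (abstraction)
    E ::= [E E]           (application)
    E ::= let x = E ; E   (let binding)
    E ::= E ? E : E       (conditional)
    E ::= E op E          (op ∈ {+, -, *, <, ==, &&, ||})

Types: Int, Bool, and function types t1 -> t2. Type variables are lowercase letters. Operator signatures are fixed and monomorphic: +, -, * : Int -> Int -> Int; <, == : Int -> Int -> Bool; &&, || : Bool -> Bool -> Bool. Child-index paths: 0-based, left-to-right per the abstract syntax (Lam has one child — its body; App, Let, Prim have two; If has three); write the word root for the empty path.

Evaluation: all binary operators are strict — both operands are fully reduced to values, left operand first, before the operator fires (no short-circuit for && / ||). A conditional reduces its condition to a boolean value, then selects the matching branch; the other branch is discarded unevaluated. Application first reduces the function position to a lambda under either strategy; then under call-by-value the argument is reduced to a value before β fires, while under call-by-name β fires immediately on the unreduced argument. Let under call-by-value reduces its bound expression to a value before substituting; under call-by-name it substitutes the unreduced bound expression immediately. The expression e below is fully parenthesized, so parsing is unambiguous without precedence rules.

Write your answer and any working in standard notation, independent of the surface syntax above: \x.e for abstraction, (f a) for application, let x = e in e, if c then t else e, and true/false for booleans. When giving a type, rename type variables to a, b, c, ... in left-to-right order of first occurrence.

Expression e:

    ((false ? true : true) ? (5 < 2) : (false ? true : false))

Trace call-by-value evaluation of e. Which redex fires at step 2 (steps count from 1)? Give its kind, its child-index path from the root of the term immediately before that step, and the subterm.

Trace:
step 0: (if (if false then true else true) then (5 < 2) else (if false then true else false))
step 1: [if@0] (if true then (5 < 2) else (if false then true else false))
step 2: [if@root] (5 < 2)

Answer: if at root : (if true then (5 < 2) else (if false then true else false))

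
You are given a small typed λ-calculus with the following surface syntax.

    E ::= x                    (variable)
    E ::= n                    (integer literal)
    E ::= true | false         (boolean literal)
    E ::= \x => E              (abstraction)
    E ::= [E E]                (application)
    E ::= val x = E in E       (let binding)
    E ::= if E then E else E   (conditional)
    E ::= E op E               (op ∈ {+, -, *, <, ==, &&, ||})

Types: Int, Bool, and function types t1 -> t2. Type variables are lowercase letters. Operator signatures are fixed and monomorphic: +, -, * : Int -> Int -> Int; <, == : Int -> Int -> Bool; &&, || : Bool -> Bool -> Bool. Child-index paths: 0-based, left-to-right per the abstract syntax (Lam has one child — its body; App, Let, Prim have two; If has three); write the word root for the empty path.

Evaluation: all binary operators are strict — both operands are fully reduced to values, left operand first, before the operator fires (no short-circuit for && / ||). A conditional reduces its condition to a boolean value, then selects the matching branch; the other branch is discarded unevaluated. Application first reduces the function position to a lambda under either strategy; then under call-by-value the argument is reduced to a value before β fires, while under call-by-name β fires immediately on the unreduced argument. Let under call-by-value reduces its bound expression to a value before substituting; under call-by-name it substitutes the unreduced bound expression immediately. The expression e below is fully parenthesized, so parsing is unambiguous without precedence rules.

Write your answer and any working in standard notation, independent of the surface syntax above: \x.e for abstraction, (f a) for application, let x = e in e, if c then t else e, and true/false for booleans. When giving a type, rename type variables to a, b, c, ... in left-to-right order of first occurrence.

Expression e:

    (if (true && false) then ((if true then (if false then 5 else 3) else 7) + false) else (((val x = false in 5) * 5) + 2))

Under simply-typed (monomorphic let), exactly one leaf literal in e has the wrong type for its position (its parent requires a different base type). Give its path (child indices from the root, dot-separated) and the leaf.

Answer: 1.1 : false

Derivation:
  unify Bool ~ Bool
  unify Bool ~ Bool
  unify Bool ~ Bool
  unify Bool ~ Bool
  unify Bool ~ Bool
  unify Int ~ Int
  unify Int ~ Int
  unify Int ~ Int
  unify Bool ~ Int
  FAIL: mismatch Bool ~ Int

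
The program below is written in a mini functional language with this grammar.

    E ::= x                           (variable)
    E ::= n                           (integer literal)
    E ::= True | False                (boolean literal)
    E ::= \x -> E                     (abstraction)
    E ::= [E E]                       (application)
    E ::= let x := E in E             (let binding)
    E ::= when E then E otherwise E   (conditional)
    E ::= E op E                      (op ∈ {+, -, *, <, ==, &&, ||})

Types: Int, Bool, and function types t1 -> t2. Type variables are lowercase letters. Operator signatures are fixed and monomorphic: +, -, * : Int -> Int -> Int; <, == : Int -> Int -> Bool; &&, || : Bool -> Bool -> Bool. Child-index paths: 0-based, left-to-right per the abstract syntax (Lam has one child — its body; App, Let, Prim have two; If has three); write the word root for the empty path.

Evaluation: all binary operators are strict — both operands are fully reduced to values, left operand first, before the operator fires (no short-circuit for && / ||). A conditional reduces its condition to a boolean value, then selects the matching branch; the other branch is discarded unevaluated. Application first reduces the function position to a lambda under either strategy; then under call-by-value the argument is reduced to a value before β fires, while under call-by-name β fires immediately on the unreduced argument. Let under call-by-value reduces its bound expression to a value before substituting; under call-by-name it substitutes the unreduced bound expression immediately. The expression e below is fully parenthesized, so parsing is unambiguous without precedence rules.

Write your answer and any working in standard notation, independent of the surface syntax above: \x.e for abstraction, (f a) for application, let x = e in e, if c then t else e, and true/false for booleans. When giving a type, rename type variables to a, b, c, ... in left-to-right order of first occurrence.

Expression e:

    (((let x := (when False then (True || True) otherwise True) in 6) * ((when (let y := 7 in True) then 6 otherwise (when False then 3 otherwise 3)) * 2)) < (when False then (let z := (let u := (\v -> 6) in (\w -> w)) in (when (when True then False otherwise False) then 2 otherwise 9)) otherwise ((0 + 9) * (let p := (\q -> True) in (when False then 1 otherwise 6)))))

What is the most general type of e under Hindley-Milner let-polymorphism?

Derivation:
  unify Bool ~ Bool
  unify Bool ~ Bool
  unify Bool ~ Bool
  unify Bool ~ Bool
let x : Bool
  unify Int ~ Int
let y : Int
  unify Bool ~ Bool
  unify Bool ~ Bool
  unify Int ~ Int
  unify Int ~ Int
  unify Int ~ Int
  unify Int ~ Int
  unify Int ~ Int
  unify Int ~ Int
  unify Bool ~ Bool
\v._ : a -> Int
let u : forall. a -> Int
w : b
\w._ : b -> b
let z : forall. b -> b
  unify Bool ~ Bool
  unify Bool ~ Bool
  unify Bool ~ Bool
  unify Int ~ Int
  unify Int ~ Int
  unify Int ~ Int
  unify Int ~ Int
\q._ : c -> Bool
let p : forall. c -> Bool
  unify Bool ~ Bool
  unify Int ~ Int
  unify Int ~ Int
  unify Int ~ Int
  unify Int ~ Int

Answer: Bool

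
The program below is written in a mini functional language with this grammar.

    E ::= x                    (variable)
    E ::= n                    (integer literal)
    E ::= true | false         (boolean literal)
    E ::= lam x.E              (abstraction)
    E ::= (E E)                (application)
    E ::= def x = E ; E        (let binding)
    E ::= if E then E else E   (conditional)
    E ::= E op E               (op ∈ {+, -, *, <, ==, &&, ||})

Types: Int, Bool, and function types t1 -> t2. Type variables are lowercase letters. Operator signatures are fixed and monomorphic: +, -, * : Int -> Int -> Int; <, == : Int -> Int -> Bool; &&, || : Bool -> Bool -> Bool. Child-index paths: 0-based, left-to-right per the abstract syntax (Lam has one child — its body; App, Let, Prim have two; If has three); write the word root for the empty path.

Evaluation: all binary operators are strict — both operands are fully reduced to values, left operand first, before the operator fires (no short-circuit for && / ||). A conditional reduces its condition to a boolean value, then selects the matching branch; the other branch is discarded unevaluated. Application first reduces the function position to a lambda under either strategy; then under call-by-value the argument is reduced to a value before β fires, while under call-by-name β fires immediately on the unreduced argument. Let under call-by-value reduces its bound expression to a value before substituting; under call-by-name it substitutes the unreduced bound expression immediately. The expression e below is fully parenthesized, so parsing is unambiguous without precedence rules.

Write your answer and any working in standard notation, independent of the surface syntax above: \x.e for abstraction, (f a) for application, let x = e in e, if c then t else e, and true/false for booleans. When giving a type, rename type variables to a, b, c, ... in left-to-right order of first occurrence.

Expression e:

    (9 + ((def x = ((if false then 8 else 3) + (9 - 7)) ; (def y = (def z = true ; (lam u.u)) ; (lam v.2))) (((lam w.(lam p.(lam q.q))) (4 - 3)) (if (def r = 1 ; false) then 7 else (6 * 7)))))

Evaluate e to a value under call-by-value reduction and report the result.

Answer: 11

Working:
step 0: (9 + ((let x = ((if false then 8 else 3) + (9 - 7)) in (let y = (let z = true in (\u.u)) in (\v.2))) (((\w.(\p.(\q.q))) (4 - 3)) (if (let r = 1 in false) then 7 else (6 * 7)))))
step 1: [if@1.0.0.0] (9 + ((let x = (3 + (9 - 7)) in (let y = (let z = true in (\u.u)) in (\v.2))) (((\w.(\p.(\q.q))) (4 - 3)) (if (let r = 1 in false) then 7 else (6 * 7)))))
step 2: [delta@1.0.0.1] (9 + ((let x = (3 + 2) in (let y = (let z = true in (\u.u)) in (\v.2))) (((\w.(\p.(\q.q))) (4 - 3)) (if (let r = 1 in false) then 7 else (6 * 7)))))
step 3: [delta@1.0.0] (9 + ((let x = 5 in (let y = (let z = true in (\u.u)) in (\v.2))) (((\w.(\p.(\q.q))) (4 - 3)) (if (let r = 1 in false) then 7 else (6 * 7)))))
step 4: [let@1.0] (9 + ((let y = (let z = true in (\u.u)) in (\v.2)) (((\w.(\p.(\q.q))) (4 - 3)) (if (let r = 1 in false) then 7 else (6 * 7)))))
step 5: [let@1.0.0] (9 + ((let y = (\u.u) in (\v.2)) (((\w.(\p.(\q.q))) (4 - 3)) (if (let r = 1 in false) then 7 else (6 * 7)))))
step 6: [let@1.0] (9 + ((\v.2) (((\w.(\p.(\q.q))) (4 - 3)) (if (let r = 1 in false) then 7 else (6 * 7)))))
step 7: [delta@1.1.0.1] (9 + ((\v.2) (((\w.(\p.(\q.q))) 1) (if (let r = 1 in false) then 7 else (6 * 7)))))
step 8: [beta@1.1.0] (9 + ((\v.2) ((\p.(\q.q)) (if (let r = 1 in false) then 7 else (6 * 7)))))
step 9: [let@1.1.1.0] (9 + ((\v.2) ((\p.(\q.q)) (if false then 7 else (6 * 7)))))
step 10: [if@1.1.1] (9 + ((\v.2) ((\p.(\q.q)) (6 * 7))))
step 11: [delta@1.1.1] (9 + ((\v.2) ((\p.(\q.q)) 42)))
step 12: [beta@1.1] (9 + ((\v.2) (\q.q)))
step 13: [beta@1] (9 + 2)
step 14: [delta@root] 11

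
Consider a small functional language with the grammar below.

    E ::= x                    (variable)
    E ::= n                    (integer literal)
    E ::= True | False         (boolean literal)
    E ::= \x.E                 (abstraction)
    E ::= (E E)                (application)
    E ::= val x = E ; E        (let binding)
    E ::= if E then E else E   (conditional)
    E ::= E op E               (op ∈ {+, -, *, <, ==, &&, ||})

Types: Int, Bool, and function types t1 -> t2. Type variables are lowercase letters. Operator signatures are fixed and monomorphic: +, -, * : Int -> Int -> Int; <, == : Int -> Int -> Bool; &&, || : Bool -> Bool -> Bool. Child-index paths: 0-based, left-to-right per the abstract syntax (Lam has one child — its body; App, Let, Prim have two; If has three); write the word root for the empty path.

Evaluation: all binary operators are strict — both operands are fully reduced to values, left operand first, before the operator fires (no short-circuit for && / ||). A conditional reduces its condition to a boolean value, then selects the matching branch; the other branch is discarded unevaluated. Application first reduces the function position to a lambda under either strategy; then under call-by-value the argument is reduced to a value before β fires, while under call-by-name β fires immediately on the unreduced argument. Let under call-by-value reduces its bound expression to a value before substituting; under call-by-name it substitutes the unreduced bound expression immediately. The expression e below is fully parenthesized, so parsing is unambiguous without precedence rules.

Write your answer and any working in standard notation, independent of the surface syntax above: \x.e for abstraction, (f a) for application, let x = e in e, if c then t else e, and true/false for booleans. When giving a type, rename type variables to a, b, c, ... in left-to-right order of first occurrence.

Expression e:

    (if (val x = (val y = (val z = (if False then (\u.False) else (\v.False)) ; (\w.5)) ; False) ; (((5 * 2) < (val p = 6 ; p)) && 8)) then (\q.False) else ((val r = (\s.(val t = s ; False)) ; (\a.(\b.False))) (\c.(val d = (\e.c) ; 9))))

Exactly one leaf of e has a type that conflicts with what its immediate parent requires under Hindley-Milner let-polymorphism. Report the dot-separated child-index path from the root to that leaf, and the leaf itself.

Answer: 0.1.1 : 8

Trace:
  unify Bool ~ Bool
\u._ : a -> Bool
\v._ : b -> Bool
  unify a -> Bool ~ b -> Bool
  unify a ~ b
  unify Bool ~ Bool
let z : forall. b -> Bool
\w._ : c -> Int
let y : forall. c -> Int
let x : Bool
  unify Int ~ Int
  unify Int ~ Int
  unify Int ~ Int
let p : Int
p : Int
  unify Int ~ Int
  unify Bool ~ Bool
  unify Int ~ Bool
  FAIL: mismatch Int ~ Bool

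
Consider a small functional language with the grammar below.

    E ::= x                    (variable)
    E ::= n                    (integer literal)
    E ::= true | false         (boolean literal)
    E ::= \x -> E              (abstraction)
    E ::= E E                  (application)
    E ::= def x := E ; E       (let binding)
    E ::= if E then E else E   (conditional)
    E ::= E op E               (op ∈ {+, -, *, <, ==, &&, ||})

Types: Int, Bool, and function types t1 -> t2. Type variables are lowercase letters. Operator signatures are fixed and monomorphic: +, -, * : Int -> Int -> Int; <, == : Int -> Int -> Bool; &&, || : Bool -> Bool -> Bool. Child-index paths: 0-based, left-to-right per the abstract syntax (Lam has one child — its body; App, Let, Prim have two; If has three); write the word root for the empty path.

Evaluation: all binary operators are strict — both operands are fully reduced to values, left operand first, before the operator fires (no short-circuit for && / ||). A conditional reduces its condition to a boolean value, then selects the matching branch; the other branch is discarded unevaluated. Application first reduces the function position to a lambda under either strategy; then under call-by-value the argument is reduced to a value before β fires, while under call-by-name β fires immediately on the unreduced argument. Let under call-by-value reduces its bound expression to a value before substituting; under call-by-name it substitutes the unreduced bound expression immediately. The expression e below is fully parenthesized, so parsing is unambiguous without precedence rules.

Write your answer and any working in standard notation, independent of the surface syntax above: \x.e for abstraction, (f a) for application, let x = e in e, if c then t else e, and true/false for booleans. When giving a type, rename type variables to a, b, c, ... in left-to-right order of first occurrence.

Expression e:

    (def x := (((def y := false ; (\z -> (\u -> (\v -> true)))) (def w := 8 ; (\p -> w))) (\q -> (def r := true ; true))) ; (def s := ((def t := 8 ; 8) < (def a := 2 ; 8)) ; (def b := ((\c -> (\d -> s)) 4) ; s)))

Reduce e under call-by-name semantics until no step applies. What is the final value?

Answer: false

Trace:
step 0: (let x = (((let y = false in (\z.(\u.(\v.true)))) (let w = 8 in (\p.w))) (\q.(let r = true in true))) in (let s = ((let t = 8 in 8) < (let a = 2 in 8)) in (let b = ((\c.(\d.s)) 4) in s)))
step 1: [let@root] (let s = ((let t = 8 in 8) < (let a = 2 in 8)) in (let b = ((\c.(\d.s)) 4) in s))
step 2: [let@root] (let b = ((\c.(\d.((let t = 8 in 8) < (let a = 2 in 8)))) 4) in ((let t = 8 in 8) < (let a = 2 in 8)))
step 3: [let@root] ((let t = 8 in 8) < (let a = 2 in 8))
step 4: [let@0] (8 < (let a = 2 in 8))
step 5: [let@1] (8 < 8)
step 6: [delta@root] false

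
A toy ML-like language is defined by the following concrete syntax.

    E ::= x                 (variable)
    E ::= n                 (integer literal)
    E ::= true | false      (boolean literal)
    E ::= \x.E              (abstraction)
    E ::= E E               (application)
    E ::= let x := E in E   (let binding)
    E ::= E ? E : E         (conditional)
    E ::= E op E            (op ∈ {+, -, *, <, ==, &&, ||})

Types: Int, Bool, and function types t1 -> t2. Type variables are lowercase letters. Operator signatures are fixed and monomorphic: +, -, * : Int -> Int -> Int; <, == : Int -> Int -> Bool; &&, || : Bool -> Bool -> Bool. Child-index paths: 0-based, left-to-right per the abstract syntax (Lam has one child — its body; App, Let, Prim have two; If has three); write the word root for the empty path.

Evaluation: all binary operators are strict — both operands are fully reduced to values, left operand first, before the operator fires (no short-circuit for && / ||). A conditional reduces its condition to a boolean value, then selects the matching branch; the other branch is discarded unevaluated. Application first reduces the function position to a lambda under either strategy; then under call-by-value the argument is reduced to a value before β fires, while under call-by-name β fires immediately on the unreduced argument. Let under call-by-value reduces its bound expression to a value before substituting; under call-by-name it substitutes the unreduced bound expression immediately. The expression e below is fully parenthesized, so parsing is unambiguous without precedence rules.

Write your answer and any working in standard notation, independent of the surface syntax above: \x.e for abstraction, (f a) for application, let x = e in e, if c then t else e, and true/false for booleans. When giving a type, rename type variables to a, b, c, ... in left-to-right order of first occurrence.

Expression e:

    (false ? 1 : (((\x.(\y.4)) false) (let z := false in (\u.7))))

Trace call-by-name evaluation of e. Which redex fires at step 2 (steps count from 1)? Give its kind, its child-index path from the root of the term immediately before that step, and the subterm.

Working:
step 0: (if false then 1 else (((\x.(\y.4)) false) (let z = false in (\u.7))))
step 1: [if@root] (((\x.(\y.4)) false) (let z = false in (\u.7)))
step 2: [beta@0] ((\y.4) (let z = false in (\u.7)))

Answer: beta at 0 : ((\x.(\y.4)) false)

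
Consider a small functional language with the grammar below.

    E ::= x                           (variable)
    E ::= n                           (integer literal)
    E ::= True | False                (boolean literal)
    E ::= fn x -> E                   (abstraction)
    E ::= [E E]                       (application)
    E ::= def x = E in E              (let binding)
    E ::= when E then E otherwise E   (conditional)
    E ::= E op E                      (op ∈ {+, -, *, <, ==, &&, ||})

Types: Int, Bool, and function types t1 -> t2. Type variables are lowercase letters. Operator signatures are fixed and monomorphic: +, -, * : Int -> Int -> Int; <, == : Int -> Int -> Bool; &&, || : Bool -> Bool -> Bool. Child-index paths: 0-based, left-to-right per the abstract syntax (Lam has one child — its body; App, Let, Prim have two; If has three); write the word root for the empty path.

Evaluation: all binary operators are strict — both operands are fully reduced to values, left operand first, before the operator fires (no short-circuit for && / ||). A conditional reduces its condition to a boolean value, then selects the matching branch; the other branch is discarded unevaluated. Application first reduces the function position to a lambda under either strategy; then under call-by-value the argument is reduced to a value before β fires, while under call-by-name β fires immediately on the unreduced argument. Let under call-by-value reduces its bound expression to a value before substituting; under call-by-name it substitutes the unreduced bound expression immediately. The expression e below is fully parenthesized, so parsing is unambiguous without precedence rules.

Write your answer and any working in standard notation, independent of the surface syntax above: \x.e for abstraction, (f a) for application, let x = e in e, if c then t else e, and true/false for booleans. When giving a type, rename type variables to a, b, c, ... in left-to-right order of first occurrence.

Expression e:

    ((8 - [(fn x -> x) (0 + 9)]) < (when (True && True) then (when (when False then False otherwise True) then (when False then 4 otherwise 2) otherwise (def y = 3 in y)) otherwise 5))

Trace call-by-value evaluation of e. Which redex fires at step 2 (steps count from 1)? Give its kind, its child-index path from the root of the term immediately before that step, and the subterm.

Trace:
step 0: ((8 - ((\x.x) (0 + 9))) < (if (true && true) then (if (if false then false else true) then (if false then 4 else 2) else (let y = 3 in y)) else 5))
step 1: [delta@0.1.1] ((8 - ((\x.x) 9)) < (if (true && true) then (if (if false then false else true) then (if false then 4 else 2) else (let y = 3 in y)) else 5))
step 2: [beta@0.1] ((8 - 9) < (if (true && true) then (if (if false then false else true) then (if false then 4 else 2) else (let y = 3 in y)) else 5))

Answer: beta at 0.1 : ((\x.x) 9)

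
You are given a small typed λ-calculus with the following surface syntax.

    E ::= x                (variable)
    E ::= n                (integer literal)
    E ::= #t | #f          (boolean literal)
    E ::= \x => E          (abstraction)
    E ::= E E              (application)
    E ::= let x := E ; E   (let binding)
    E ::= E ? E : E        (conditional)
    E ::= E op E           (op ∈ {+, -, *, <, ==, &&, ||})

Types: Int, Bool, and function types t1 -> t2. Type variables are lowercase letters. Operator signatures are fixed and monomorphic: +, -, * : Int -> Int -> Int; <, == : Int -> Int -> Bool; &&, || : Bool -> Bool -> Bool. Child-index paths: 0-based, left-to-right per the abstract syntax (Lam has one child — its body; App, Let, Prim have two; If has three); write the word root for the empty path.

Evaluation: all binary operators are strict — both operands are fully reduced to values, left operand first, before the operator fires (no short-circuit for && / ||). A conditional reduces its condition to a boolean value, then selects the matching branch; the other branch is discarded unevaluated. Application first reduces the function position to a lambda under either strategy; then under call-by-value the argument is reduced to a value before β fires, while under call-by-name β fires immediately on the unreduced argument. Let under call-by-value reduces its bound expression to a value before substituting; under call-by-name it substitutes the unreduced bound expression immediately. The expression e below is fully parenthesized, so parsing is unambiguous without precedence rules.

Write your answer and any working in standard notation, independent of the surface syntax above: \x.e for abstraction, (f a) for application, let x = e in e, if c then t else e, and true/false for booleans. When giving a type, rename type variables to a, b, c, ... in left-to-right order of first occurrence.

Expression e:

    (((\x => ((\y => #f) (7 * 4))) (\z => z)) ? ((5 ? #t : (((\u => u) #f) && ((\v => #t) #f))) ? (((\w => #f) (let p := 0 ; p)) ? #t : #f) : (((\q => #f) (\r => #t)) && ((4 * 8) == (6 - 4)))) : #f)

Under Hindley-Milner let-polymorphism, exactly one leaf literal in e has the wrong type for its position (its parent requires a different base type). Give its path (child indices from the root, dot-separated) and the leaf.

Answer: 1.0.0 : 5

Trace:
\y._ : b -> Bool
  unify Int ~ Int
  unify Int ~ Int
  unify b -> Bool ~ Int -> c
  unify b ~ Int
  unify Bool ~ c
_ _ : Bool
\x._ : a -> Bool
z : d
\z._ : d -> d
  unify a -> Bool ~ (d -> d) -> e
  unify a ~ d -> d
  unify Bool ~ e
_ _ : Bool
  unify Bool ~ Bool
  unify Int ~ Bool
  FAIL: mismatch Int ~ Bool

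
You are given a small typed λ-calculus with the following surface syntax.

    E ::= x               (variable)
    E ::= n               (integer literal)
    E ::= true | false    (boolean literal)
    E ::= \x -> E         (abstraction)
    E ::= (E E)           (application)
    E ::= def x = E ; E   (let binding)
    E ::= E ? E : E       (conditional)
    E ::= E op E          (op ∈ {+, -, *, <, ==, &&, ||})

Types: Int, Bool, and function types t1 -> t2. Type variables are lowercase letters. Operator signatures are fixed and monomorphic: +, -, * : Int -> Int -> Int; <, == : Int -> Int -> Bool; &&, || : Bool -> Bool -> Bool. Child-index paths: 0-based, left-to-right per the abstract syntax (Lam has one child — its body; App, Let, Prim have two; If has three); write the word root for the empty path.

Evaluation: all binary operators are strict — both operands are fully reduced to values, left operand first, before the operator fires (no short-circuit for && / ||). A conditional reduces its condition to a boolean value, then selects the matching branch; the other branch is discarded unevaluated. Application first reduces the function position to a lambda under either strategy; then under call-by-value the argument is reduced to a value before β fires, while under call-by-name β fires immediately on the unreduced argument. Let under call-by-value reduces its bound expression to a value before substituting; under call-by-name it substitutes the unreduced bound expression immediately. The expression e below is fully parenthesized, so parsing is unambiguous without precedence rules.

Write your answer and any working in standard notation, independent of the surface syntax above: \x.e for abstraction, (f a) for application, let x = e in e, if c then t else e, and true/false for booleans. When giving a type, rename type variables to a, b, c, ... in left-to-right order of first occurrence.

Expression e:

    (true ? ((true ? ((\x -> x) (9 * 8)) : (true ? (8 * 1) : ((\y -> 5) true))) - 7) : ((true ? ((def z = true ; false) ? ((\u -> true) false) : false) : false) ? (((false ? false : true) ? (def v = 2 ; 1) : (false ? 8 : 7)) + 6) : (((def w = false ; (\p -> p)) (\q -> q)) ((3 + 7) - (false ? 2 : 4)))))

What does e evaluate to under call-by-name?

Trace:
step 0: (if true then ((if true then ((\x.x) (9 * 8)) else (if true then (8 * 1) else ((\y.5) true))) - 7) else (if (if true then (if (let z = true in false) then ((\u.true) false) else false) else false) then ((if (if false then false else true) then (let v = 2 in 1) else (if false then 8 else 7)) + 6) else (((let w = false in (\p.p)) (\q.q)) ((3 + 7) - (if false then 2 else 4)))))
step 1: [if@root] ((if true then ((\x.x) (9 * 8)) else (if true then (8 * 1) else ((\y.5) true))) - 7)
step 2: [if@0] (((\x.x) (9 * 8)) - 7)
step 3: [beta@0] ((9 * 8) - 7)
step 4: [delta@0] (72 - 7)
step 5: [delta@root] 65

Answer: 65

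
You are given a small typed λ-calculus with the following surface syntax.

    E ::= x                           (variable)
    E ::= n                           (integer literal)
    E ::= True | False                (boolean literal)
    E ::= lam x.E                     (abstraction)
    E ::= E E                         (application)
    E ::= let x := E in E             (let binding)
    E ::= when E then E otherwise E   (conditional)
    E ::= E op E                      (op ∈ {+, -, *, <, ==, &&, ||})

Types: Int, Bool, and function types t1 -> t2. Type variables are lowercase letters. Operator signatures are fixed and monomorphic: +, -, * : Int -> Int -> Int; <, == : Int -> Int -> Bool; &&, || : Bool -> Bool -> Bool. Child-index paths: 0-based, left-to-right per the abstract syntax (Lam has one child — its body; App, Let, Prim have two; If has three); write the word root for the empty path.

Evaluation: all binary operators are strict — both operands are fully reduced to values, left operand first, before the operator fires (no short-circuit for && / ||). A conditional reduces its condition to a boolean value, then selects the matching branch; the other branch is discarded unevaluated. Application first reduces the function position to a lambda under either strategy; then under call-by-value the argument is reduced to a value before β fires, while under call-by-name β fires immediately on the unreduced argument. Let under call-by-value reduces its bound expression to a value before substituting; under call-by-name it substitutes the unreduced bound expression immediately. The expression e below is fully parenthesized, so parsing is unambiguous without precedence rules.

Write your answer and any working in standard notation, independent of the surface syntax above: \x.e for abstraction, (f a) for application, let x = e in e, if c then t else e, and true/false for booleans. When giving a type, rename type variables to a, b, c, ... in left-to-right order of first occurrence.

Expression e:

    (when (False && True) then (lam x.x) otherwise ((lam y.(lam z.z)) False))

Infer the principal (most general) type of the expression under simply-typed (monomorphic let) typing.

Working:
  unify Bool ~ Bool
  unify Bool ~ Bool
  unify Bool ~ Bool
x : a
\x._ : a -> a
z : c
\z._ : c -> c
\y._ : b -> c -> c
  unify b -> c -> c ~ Bool -> d
  unify b ~ Bool
  unify c -> c ~ d
_ _ : c -> c
  unify a -> a ~ c -> c
  unify a ~ c
  unify c ~ c

Answer: a -> a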